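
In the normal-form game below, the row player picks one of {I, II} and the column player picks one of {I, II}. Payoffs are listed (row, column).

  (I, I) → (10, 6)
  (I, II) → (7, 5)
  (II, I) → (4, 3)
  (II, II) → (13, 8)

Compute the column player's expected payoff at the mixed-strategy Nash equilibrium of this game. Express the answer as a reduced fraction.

11/2

The row player mixes with probability p on I, chosen so the column player is indifferent: 6p + 3(1−p) = 5p + 8(1−p) gives p = 5/6.
The column player's expected payoff is 6·5/6 + 3·1/6 = 11/2.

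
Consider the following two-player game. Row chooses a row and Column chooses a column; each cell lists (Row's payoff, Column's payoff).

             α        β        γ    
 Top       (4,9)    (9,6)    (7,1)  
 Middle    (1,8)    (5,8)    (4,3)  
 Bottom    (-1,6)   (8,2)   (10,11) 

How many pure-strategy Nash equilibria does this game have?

2

(Top, α): Row gets 4 (best alternative 1); Column gets 9 (best alternative 6). Neither deviates — NE.
(Bottom, γ): Row gets 10 (best alternative 7); Column gets 11 (best alternative 6). Neither deviates — NE.
(Middle, β) is not a NE: Row would switch to Top (9 > 5).
No other cell survives both best-response checks, so there are 2 pure NE.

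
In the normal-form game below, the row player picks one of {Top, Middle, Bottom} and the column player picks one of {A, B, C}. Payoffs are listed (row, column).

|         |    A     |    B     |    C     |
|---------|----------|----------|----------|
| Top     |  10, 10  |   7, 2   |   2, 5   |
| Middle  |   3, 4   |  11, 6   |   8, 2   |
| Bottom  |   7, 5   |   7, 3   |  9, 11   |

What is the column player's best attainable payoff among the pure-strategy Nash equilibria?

(Top, A) is a pure NE (the row player: 10 ≥ 7; the column player: 10 ≥ 5). The column player gets 10.
(Middle, B) is a pure NE (the row player: 11 ≥ 7; the column player: 6 ≥ 4). The column player gets 6.
(Bottom, C) is a pure NE (the row player: 9 ≥ 8; the column player: 11 ≥ 5). The column player gets 11.
Every other cell has a profitable deviation for at least one player. Highest of {10, 6, 11} is 11.

11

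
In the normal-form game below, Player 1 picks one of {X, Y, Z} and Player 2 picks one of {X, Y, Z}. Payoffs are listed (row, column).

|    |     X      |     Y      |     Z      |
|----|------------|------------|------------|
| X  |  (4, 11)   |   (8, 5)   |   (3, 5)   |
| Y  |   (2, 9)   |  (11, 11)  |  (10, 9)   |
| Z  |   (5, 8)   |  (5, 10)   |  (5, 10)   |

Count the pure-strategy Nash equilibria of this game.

Both Y: Player 1 gets 11 (best alternative 8); Player 2 gets 11 (best alternative 9). Neither deviates — NE.
Both X is not a NE: Player 1 would switch to Z (5 > 4).
No other cell survives both best-response checks, so there is 1 pure NE.

1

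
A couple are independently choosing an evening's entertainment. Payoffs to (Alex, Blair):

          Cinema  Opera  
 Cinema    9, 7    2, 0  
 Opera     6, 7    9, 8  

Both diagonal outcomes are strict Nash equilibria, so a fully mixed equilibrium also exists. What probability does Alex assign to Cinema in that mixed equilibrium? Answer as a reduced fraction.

Alex's mix p on Cinema must make Blair indifferent between Cinema and Opera.
Blair's payoff from Cinema: 7p + 7(1−p). From Opera: 0p + 8(1−p).
Set equal: 7p = 1(1−p) → p = 1/8.

1/8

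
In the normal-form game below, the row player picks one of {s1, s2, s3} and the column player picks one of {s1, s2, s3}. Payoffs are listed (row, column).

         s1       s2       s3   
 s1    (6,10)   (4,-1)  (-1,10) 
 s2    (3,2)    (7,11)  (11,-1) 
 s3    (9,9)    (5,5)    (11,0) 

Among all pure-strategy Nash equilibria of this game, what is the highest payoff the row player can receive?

9

Both s2 is a pure NE (the row player: 7 ≥ 5; the column player: 11 ≥ 2). The row player gets 7.
(s3, s1) is a pure NE (the row player: 9 ≥ 6; the column player: 9 ≥ 5). The row player gets 9.
Every other cell has a profitable deviation for at least one player. Highest of {7, 9} is 9.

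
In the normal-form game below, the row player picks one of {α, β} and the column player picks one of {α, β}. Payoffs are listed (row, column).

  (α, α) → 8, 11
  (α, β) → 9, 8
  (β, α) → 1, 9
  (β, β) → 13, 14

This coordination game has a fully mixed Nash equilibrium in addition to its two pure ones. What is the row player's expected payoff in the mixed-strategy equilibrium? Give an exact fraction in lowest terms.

The column player mixes with probability q on α, chosen so the row player is indifferent: 8q + 9(1−q) = 1q + 13(1−q) gives q = 4/11.
The row player's expected payoff (from either row, since indifferent) is 8·4/11 + 9·7/11 = 95/11.

95/11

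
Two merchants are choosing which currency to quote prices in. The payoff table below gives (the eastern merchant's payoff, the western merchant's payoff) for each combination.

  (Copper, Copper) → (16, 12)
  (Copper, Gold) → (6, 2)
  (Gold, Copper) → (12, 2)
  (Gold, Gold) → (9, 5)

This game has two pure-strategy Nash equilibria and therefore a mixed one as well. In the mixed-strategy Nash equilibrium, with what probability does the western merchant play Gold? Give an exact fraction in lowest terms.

4/7

The western merchant's mix q on Copper must make the eastern merchant indifferent between Copper and Gold.
The eastern merchant's payoff from Copper: 16q + 6(1−q). From Gold: 12q + 9(1−q).
Set equal: 4q = 3(1−q) → q = 3/7.
Probability on Gold is 1 − 3/7 = 4/7.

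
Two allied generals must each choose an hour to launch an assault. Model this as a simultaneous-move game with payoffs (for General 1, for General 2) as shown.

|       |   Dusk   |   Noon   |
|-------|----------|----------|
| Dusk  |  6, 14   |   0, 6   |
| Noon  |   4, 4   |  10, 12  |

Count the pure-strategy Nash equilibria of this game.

Both Dusk: General 1 gets 6 (best alternative 4); General 2 gets 14 (best alternative 6). Neither deviates — NE.
Both Noon: General 1 gets 10 (best alternative 0); General 2 gets 12 (best alternative 4). Neither deviates — NE.
(Noon, Dusk) is not a NE: General 1 would switch to Dusk (6 > 4).
No other cell survives both best-response checks, so there are 2 pure NE.

2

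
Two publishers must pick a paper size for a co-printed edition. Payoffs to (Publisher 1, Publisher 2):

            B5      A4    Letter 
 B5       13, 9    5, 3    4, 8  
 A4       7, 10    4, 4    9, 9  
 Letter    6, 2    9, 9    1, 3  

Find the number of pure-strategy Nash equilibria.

Both B5: Publisher 1 gets 13 (best alternative 7); Publisher 2 gets 9 (best alternative 8). Neither deviates — NE.
(Letter, A4): Publisher 1 gets 9 (best alternative 5); Publisher 2 gets 9 (best alternative 3). Neither deviates — NE.
Both A4 is not a NE: Publisher 1 would switch to Letter (9 > 4).
No other cell survives both best-response checks, so there are 2 pure NE.

2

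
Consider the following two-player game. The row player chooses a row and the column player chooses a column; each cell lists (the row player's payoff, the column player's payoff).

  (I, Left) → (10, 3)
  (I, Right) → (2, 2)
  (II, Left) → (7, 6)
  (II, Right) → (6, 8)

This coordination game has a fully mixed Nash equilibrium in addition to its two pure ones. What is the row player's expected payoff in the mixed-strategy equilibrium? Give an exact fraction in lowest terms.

46/7

The column player mixes with probability q on Left, chosen so the row player is indifferent: 10q + 2(1−q) = 7q + 6(1−q) gives q = 4/7.
The row player's expected payoff (from either row, since indifferent) is 10·4/7 + 2·3/7 = 46/7.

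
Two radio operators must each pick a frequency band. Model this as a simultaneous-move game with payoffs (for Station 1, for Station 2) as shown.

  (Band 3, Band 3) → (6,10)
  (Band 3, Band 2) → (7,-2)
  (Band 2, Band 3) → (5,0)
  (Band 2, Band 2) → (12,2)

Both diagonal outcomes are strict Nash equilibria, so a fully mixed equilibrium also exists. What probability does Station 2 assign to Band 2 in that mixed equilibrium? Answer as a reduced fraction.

1/6

Station 2's mix q on Band 3 must make Station 1 indifferent between Band 3 and Band 2.
Station 1's payoff from Band 3: 6q + 7(1−q). From Band 2: 5q + 12(1−q).
Set equal: 1q = 5(1−q) → q = 5/6.
Probability on Band 2 is 1 − 5/6 = 1/6.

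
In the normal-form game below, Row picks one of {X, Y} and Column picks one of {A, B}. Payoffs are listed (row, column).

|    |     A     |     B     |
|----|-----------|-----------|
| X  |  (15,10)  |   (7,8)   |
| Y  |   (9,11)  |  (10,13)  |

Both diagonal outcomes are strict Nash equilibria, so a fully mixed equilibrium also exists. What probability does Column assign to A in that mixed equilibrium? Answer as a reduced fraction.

Column's mix q on A must make Row indifferent between X and Y.
Row's payoff from X: 15q + 7(1−q). From Y: 9q + 10(1−q).
Set equal: 6q = 3(1−q) → q = 3/9 = 1/3.

1/3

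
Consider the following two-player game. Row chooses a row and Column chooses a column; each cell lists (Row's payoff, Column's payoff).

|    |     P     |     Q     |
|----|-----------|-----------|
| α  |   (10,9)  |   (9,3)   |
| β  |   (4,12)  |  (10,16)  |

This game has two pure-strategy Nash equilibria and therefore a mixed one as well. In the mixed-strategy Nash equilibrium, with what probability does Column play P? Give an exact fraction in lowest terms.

1/7

Column's mix q on P must make Row indifferent between α and β.
Row's payoff from α: 10q + 9(1−q). From β: 4q + 10(1−q).
Set equal: 6q = 1(1−q) → q = 1/7.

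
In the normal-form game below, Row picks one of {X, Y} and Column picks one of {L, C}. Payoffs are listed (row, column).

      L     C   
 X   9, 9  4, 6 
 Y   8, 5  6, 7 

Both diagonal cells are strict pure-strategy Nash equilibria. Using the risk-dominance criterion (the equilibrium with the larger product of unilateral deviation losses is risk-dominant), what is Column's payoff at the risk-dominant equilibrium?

At (X, L): Row loses 9 − 8 = 1 by deviating; Column loses 9 − 6 = 3. Product = 1·3 = 3.
At (Y, C): Row loses 6 − 4 = 2 by deviating; Column loses 7 − 5 = 2. Product = 2·2 = 4.
4 > 3, so (Y, C) is risk-dominant. Column's payoff there is 7.

7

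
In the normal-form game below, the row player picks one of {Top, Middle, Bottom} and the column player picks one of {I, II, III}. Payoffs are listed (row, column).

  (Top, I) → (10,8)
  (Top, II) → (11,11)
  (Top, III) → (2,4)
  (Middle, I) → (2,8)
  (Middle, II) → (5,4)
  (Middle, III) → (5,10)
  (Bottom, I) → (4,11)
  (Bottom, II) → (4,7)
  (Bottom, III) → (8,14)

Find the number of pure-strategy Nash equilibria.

2

(Top, II): the row player gets 11 (best alternative 5); the column player gets 11 (best alternative 8). Neither deviates — NE.
(Bottom, III): the row player gets 8 (best alternative 5); the column player gets 14 (best alternative 11). Neither deviates — NE.
(Top, I) is not a NE: the column player would switch to II (11 > 8).
No other cell survives both best-response checks, so there are 2 pure NE.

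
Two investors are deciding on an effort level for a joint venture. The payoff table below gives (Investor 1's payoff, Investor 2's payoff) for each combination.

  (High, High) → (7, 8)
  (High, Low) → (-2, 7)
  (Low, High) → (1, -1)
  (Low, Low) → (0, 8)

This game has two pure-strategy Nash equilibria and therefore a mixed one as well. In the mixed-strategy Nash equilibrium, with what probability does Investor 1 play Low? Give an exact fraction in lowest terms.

1/10

Investor 1's mix p on High must make Investor 2 indifferent between High and Low.
Investor 2's payoff from High: 8p + (-1)(1−p). From Low: 7p + 8(1−p).
Set equal: 1p = 9(1−p) → p = 9/10.
Probability on Low is 1 − 9/10 = 1/10.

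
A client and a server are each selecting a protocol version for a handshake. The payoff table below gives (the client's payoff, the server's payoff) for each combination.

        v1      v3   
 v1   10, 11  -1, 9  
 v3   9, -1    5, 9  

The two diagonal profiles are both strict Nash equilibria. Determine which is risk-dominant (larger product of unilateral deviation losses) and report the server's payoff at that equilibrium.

9

At both v1: the client loses 10 − 9 = 1 by deviating; the server loses 11 − 9 = 2. Product = 1·2 = 2.
At both v3: the client loses 5 − (-1) = 6 by deviating; the server loses 9 − (-1) = 10. Product = 6·10 = 60.
60 > 2, so both v3 is risk-dominant. The server's payoff there is 9.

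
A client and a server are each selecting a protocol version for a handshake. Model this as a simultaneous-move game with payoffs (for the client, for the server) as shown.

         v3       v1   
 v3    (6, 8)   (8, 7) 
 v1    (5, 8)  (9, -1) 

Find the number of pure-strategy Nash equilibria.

Both v3: the client gets 6 (best alternative 5); the server gets 8 (best alternative 7). Neither deviates — NE.
Both v1 is not a NE: the server would switch to v3 (8 > -1).
No other cell survives both best-response checks, so there is 1 pure NE.

1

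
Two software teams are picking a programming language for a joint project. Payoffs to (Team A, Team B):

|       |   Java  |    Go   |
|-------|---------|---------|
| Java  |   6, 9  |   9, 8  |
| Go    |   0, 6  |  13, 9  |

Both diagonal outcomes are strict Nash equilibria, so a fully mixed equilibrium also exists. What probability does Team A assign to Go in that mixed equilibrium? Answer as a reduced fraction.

1/4

Team A's mix p on Java must make Team B indifferent between Java and Go.
Team B's payoff from Java: 9p + 6(1−p). From Go: 8p + 9(1−p).
Set equal: 1p = 3(1−p) → p = 3/4.
Probability on Go is 1 − 3/4 = 1/4.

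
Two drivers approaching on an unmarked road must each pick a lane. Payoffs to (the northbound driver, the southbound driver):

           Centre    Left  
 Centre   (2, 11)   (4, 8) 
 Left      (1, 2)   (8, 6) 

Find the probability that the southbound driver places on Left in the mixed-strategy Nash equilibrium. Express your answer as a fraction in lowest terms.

1/5

The southbound driver's mix q on Centre must make the northbound driver indifferent between Centre and Left.
The northbound driver's payoff from Centre: 2q + 4(1−q). From Left: 1q + 8(1−q).
Set equal: 1q = 4(1−q) → q = 4/5.
Probability on Left is 1 − 4/5 = 1/5.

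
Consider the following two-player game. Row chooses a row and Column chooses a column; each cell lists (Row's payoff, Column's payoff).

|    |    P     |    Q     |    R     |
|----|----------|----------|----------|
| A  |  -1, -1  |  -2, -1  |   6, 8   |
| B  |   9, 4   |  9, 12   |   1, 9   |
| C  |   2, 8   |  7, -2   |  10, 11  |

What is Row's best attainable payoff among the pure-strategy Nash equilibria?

(B, Q) is a pure NE (Row: 9 ≥ 7; Column: 12 ≥ 9). Row gets 9.
(C, R) is a pure NE (Row: 10 ≥ 6; Column: 11 ≥ 8). Row gets 10.
Every other cell has a profitable deviation for at least one player. Highest of {9, 10} is 10.

10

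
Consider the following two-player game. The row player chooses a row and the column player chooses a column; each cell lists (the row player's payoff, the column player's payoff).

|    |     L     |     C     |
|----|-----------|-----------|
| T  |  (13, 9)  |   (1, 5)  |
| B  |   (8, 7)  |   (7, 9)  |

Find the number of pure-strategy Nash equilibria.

2

(T, L): the row player gets 13 (best alternative 8); the column player gets 9 (best alternative 5). Neither deviates — NE.
(B, C): the row player gets 7 (best alternative 1); the column player gets 9 (best alternative 7). Neither deviates — NE.
(T, C) is not a NE: the row player would switch to B (7 > 1).
No other cell survives both best-response checks, so there are 2 pure NE.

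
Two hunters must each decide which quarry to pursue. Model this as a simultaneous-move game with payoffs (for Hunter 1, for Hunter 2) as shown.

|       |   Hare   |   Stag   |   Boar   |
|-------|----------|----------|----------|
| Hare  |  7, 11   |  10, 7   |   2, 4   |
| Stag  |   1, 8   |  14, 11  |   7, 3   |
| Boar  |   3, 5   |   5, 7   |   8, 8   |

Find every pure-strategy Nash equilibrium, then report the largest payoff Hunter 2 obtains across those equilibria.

Both Hare is a pure NE (Hunter 1: 7 ≥ 3; Hunter 2: 11 ≥ 7). Hunter 2 gets 11.
Both Stag is a pure NE (Hunter 1: 14 ≥ 10; Hunter 2: 11 ≥ 8). Hunter 2 gets 11.
Both Boar is a pure NE (Hunter 1: 8 ≥ 7; Hunter 2: 8 ≥ 7). Hunter 2 gets 8.
Every other cell has a profitable deviation for at least one player. Highest of {11, 11, 8} is 11.

11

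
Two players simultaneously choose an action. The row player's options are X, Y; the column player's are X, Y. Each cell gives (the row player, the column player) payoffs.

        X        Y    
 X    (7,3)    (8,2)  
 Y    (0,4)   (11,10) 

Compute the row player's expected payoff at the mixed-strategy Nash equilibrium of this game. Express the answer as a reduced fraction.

The column player mixes with probability q on X, chosen so the row player is indifferent: 7q + 8(1−q) = 0q + 11(1−q) gives q = 3/10.
The row player's expected payoff (from either row, since indifferent) is 7·3/10 + 8·7/10 = 77/10.

77/10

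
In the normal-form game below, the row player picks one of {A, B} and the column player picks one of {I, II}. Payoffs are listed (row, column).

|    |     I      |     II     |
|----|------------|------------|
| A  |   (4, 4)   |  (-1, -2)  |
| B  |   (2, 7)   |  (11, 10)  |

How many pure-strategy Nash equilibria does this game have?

2

(A, I): the row player gets 4 (best alternative 2); the column player gets 4 (best alternative -2). Neither deviates — NE.
(B, II): the row player gets 11 (best alternative -1); the column player gets 10 (best alternative 7). Neither deviates — NE.
(A, II) is not a NE: the row player would switch to B (11 > -1).
No other cell survives both best-response checks, so there are 2 pure NE.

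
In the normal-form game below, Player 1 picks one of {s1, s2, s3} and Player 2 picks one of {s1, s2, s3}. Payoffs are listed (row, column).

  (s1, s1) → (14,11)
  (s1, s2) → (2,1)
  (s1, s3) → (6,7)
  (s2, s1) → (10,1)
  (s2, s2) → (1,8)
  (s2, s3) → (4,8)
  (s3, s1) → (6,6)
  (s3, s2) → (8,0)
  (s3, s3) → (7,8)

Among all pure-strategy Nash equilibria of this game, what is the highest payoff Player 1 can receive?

14

Both s1 is a pure NE (Player 1: 14 ≥ 10; Player 2: 11 ≥ 7). Player 1 gets 14.
Both s3 is a pure NE (Player 1: 7 ≥ 6; Player 2: 8 ≥ 6). Player 1 gets 7.
Every other cell has a profitable deviation for at least one player. Highest of {14, 7} is 14.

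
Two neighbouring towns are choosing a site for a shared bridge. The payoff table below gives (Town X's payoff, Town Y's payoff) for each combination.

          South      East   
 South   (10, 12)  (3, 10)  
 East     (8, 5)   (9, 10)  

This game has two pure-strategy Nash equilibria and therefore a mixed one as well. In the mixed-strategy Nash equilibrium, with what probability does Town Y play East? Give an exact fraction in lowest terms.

1/4

Town Y's mix q on South must make Town X indifferent between South and East.
Town X's payoff from South: 10q + 3(1−q). From East: 8q + 9(1−q).
Set equal: 2q = 6(1−q) → q = 6/8 = 3/4.
Probability on East is 1 − 3/4 = 1/4.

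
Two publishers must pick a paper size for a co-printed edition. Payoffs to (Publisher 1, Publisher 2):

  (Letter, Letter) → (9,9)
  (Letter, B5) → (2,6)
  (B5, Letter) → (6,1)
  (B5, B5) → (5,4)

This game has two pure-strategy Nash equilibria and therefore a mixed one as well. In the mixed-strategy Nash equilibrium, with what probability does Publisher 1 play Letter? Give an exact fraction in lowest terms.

1/2

Publisher 1's mix p on Letter must make Publisher 2 indifferent between Letter and B5.
Publisher 2's payoff from Letter: 9p + 1(1−p). From B5: 6p + 4(1−p).
Set equal: 3p = 3(1−p) → p = 3/6 = 1/2.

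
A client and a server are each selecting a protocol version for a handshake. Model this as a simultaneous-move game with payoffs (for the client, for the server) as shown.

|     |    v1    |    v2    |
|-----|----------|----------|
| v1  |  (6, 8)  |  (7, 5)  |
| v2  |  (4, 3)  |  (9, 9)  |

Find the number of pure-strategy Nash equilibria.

Both v1: the client gets 6 (best alternative 4); the server gets 8 (best alternative 5). Neither deviates — NE.
Both v2: the client gets 9 (best alternative 7); the server gets 9 (best alternative 3). Neither deviates — NE.
(v1, v2) is not a NE: the client would switch to v2 (9 > 7).
No other cell survives both best-response checks, so there are 2 pure NE.

2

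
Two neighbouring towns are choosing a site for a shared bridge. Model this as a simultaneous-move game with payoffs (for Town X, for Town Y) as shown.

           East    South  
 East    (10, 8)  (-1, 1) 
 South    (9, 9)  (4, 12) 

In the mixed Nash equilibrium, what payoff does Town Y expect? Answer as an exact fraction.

87/10

Town X mixes with probability p on East, chosen so Town Y is indifferent: 8p + 9(1−p) = 1p + 12(1−p) gives p = 3/10.
Town Y's expected payoff is 8·3/10 + 9·7/10 = 87/10.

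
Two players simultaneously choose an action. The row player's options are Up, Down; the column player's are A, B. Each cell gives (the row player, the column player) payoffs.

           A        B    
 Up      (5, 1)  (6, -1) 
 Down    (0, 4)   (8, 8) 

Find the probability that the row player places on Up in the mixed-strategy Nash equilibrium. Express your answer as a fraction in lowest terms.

2/3

The row player's mix p on Up must make the column player indifferent between A and B.
The column player's payoff from A: 1p + 4(1−p). From B: (-1)p + 8(1−p).
Set equal: 2p = 4(1−p) → p = 4/6 = 2/3.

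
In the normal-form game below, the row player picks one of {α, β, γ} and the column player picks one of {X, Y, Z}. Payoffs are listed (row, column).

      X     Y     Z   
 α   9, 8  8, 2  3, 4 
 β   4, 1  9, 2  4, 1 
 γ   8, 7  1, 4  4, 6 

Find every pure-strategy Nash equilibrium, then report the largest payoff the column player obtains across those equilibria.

8

(α, X) is a pure NE (the row player: 9 ≥ 8; the column player: 8 ≥ 4). The column player gets 8.
(β, Y) is a pure NE (the row player: 9 ≥ 8; the column player: 2 ≥ 1). The column player gets 2.
Every other cell has a profitable deviation for at least one player. Highest of {8, 2} is 8.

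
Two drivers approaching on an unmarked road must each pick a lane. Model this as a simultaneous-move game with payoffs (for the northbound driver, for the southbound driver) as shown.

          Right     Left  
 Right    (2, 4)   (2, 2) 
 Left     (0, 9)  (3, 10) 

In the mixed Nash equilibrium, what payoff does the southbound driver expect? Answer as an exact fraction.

The northbound driver mixes with probability p on Right, chosen so the southbound driver is indifferent: 4p + 9(1−p) = 2p + 10(1−p) gives p = 1/3.
The southbound driver's expected payoff is 4·1/3 + 9·2/3 = 22/3.

22/3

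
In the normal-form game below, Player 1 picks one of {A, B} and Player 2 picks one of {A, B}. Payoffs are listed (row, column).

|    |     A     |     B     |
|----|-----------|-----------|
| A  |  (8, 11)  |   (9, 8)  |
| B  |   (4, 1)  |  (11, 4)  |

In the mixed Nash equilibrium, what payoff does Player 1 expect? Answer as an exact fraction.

Player 2 mixes with probability q on A, chosen so Player 1 is indifferent: 8q + 9(1−q) = 4q + 11(1−q) gives q = 1/3.
Player 1's expected payoff (from either row, since indifferent) is 8·1/3 + 9·2/3 = 26/3.

26/3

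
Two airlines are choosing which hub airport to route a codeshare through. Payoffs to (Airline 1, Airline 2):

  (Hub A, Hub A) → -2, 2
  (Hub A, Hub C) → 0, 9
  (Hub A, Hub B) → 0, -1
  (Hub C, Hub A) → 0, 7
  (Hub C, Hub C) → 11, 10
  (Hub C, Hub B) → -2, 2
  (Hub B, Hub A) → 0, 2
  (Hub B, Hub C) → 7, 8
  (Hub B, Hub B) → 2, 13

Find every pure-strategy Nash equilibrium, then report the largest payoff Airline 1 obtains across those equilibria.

Both Hub C is a pure NE (Airline 1: 11 ≥ 7; Airline 2: 10 ≥ 7). Airline 1 gets 11.
Both Hub B is a pure NE (Airline 1: 2 ≥ 0; Airline 2: 13 ≥ 8). Airline 1 gets 2.
Every other cell has a profitable deviation for at least one player. Highest of {11, 2} is 11.

11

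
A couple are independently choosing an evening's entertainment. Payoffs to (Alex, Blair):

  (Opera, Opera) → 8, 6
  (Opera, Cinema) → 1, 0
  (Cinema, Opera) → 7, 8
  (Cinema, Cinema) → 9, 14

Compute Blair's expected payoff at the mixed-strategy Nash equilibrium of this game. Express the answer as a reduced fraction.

7

Alex mixes with probability p on Opera, chosen so Blair is indifferent: 6p + 8(1−p) = 0p + 14(1−p) gives p = 1/2.
Blair's expected payoff is 6·1/2 + 8·1/2 = 7.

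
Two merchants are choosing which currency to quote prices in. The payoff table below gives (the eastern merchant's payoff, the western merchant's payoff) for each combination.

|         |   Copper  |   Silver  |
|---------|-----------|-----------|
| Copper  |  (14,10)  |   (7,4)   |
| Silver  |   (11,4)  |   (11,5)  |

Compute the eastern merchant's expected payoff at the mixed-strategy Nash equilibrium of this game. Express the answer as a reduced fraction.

11

The western merchant mixes with probability q on Copper, chosen so the eastern merchant is indifferent: 14q + 7(1−q) = 11q + 11(1−q) gives q = 4/7.
The eastern merchant's expected payoff (from either row, since indifferent) is 14·4/7 + 7·3/7 = 11.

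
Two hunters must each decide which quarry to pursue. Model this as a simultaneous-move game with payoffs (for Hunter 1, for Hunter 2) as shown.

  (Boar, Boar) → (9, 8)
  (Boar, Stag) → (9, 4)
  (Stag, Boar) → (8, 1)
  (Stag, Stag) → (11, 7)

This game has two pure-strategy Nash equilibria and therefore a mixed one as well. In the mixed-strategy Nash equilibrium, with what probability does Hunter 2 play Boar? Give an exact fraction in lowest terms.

2/3

Hunter 2's mix q on Boar must make Hunter 1 indifferent between Boar and Stag.
Hunter 1's payoff from Boar: 9q + 9(1−q). From Stag: 8q + 11(1−q).
Set equal: 1q = 2(1−q) → q = 2/3.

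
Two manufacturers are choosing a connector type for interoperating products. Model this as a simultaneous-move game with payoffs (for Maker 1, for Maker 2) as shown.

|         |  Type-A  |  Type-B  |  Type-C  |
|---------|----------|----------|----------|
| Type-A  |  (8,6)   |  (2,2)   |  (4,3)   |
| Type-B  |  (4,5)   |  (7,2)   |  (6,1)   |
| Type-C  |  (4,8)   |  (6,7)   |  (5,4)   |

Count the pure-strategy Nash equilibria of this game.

Both Type-A: Maker 1 gets 8 (best alternative 4); Maker 2 gets 6 (best alternative 3). Neither deviates — NE.
Both Type-C is not a NE: Maker 1 would switch to Type-B (6 > 5).
No other cell survives both best-response checks, so there is 1 pure NE.

1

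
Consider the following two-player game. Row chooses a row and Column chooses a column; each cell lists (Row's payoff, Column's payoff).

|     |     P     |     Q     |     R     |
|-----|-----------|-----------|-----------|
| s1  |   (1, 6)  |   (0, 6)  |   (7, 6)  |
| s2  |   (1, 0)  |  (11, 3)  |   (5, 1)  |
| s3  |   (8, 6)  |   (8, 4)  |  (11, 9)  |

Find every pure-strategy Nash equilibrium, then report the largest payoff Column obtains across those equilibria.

(s2, Q) is a pure NE (Row: 11 ≥ 8; Column: 3 ≥ 1). Column gets 3.
(s3, R) is a pure NE (Row: 11 ≥ 7; Column: 9 ≥ 6). Column gets 9.
Every other cell has a profitable deviation for at least one player. Highest of {3, 9} is 9.

9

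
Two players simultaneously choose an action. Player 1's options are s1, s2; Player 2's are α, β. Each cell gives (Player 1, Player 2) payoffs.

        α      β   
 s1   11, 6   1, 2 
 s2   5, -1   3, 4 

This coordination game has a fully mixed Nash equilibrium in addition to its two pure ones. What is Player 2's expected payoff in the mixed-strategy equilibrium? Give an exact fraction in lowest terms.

26/9

Player 1 mixes with probability p on s1, chosen so Player 2 is indifferent: 6p + (-1)(1−p) = 2p + 4(1−p) gives p = 5/9.
Player 2's expected payoff is 6·5/9 + (-1)·4/9 = 26/9.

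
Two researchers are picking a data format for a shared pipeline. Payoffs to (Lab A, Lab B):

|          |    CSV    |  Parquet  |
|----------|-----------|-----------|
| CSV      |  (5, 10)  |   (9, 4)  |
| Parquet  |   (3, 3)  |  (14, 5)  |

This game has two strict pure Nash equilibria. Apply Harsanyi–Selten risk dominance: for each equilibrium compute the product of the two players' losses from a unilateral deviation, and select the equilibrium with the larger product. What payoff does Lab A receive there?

5

At both CSV: Lab A loses 5 − 3 = 2 by deviating; Lab B loses 10 − 4 = 6. Product = 2·6 = 12.
At both Parquet: Lab A loses 14 − 9 = 5 by deviating; Lab B loses 5 − 3 = 2. Product = 5·2 = 10.
12 > 10, so both CSV is risk-dominant. Lab A's payoff there is 5.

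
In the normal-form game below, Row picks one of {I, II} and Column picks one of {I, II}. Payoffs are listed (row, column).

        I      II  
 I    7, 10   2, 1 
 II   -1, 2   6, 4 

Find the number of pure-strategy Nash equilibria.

2

Both I: Row gets 7 (best alternative -1); Column gets 10 (best alternative 1). Neither deviates — NE.
Both II: Row gets 6 (best alternative 2); Column gets 4 (best alternative 2). Neither deviates — NE.
(I, II) is not a NE: Row would switch to II (6 > 2).
No other cell survives both best-response checks, so there are 2 pure NE.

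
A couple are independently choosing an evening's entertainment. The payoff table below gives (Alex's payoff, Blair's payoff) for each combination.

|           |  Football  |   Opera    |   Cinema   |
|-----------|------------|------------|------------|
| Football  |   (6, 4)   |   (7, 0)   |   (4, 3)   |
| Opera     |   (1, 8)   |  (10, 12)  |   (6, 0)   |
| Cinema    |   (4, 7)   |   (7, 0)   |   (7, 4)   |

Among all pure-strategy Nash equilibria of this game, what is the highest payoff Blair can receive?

Both Football is a pure NE (Alex: 6 ≥ 4; Blair: 4 ≥ 3). Blair gets 4.
Both Opera is a pure NE (Alex: 10 ≥ 7; Blair: 12 ≥ 8). Blair gets 12.
Every other cell has a profitable deviation for at least one player. Highest of {4, 12} is 12.

12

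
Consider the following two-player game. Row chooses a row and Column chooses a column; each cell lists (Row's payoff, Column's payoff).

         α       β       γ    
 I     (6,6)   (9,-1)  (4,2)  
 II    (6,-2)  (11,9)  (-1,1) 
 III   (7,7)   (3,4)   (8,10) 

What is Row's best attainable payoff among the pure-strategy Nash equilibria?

11

(II, β) is a pure NE (Row: 11 ≥ 9; Column: 9 ≥ 1). Row gets 11.
(III, γ) is a pure NE (Row: 8 ≥ 4; Column: 10 ≥ 7). Row gets 8.
Every other cell has a profitable deviation for at least one player. Highest of {11, 8} is 11.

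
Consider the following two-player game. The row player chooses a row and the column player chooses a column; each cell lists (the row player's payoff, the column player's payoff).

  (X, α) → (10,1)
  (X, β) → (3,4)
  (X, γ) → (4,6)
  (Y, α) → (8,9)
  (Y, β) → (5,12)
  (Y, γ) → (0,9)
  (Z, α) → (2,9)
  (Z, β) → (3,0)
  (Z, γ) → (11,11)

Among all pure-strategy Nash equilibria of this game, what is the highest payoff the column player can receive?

(Y, β) is a pure NE (the row player: 5 ≥ 3; the column player: 12 ≥ 9). The column player gets 12.
(Z, γ) is a pure NE (the row player: 11 ≥ 4; the column player: 11 ≥ 9). The column player gets 11.
Every other cell has a profitable deviation for at least one player. Highest of {12, 11} is 12.

12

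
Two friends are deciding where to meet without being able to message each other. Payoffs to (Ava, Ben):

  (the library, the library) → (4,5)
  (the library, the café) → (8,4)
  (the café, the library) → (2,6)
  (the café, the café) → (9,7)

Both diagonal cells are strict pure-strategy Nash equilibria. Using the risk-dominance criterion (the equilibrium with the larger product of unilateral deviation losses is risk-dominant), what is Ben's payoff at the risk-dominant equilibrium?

5

At both the library: Ava loses 4 − 2 = 2 by deviating; Ben loses 5 − 4 = 1. Product = 2·1 = 2.
At both the café: Ava loses 9 − 8 = 1 by deviating; Ben loses 7 − 6 = 1. Product = 1·1 = 1.
2 > 1, so both the library is risk-dominant. Ben's payoff there is 5.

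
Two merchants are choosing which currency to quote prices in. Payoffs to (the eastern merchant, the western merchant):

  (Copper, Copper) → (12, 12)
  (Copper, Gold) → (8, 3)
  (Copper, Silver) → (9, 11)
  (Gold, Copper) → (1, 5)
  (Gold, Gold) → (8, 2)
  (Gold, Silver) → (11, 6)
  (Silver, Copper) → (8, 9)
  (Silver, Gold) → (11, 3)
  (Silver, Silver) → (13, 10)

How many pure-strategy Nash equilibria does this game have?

2

Both Copper: the eastern merchant gets 12 (best alternative 8); the western merchant gets 12 (best alternative 11). Neither deviates — NE.
Both Silver: the eastern merchant gets 13 (best alternative 11); the western merchant gets 10 (best alternative 9). Neither deviates — NE.
Both Gold is not a NE: the eastern merchant would switch to Silver (11 > 8).
No other cell survives both best-response checks, so there are 2 pure NE.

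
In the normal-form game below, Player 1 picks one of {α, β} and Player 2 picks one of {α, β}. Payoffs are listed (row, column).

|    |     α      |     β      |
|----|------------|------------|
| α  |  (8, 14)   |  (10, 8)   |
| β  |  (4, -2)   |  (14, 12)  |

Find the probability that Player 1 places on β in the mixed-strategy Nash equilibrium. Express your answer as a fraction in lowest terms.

3/10

Player 1's mix p on α must make Player 2 indifferent between α and β.
Player 2's payoff from α: 14p + (-2)(1−p). From β: 8p + 12(1−p).
Set equal: 6p = 14(1−p) → p = 14/20 = 7/10.
Probability on β is 1 − 7/10 = 3/10.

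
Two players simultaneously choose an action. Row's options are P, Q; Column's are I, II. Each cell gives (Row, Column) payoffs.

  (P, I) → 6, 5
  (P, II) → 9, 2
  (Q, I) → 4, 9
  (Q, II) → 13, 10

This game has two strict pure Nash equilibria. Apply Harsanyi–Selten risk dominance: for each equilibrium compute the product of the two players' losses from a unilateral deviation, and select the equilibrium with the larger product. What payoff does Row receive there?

6

At (P, I): Row loses 6 − 4 = 2 by deviating; Column loses 5 − 2 = 3. Product = 2·3 = 6.
At (Q, II): Row loses 13 − 9 = 4 by deviating; Column loses 10 − 9 = 1. Product = 4·1 = 4.
6 > 4, so (P, I) is risk-dominant. Row's payoff there is 6.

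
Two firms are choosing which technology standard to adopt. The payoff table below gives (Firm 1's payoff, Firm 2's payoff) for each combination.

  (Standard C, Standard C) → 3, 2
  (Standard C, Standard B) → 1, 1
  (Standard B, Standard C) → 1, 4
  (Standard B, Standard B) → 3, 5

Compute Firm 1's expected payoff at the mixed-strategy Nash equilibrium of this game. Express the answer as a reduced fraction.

2

Firm 2 mixes with probability q on Standard C, chosen so Firm 1 is indifferent: 3q + 1(1−q) = 1q + 3(1−q) gives q = 1/2.
Firm 1's expected payoff (from either row, since indifferent) is 3·1/2 + 1·1/2 = 2.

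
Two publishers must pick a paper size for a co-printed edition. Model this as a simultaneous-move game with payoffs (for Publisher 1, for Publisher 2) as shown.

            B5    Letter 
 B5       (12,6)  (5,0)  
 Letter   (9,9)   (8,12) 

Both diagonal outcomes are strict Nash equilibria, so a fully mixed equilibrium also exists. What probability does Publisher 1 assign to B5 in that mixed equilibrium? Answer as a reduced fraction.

1/3

Publisher 1's mix p on B5 must make Publisher 2 indifferent between B5 and Letter.
Publisher 2's payoff from B5: 6p + 9(1−p). From Letter: 0p + 12(1−p).
Set equal: 6p = 3(1−p) → p = 3/9 = 1/3.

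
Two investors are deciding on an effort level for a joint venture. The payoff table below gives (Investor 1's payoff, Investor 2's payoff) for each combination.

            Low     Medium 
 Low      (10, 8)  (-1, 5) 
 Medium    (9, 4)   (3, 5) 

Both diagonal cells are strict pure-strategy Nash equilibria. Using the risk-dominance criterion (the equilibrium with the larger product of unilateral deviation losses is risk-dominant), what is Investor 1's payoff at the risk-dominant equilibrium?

At both Low: Investor 1 loses 10 − 9 = 1 by deviating; Investor 2 loses 8 − 5 = 3. Product = 1·3 = 3.
At both Medium: Investor 1 loses 3 − (-1) = 4 by deviating; Investor 2 loses 5 − 4 = 1. Product = 4·1 = 4.
4 > 3, so both Medium is risk-dominant. Investor 1's payoff there is 3.

3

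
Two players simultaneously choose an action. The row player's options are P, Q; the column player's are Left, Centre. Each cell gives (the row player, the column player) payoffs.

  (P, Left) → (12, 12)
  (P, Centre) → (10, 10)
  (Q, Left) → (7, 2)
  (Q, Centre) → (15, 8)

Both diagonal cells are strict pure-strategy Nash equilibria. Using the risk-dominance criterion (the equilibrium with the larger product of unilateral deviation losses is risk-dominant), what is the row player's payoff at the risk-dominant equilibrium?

15

At (P, Left): the row player loses 12 − 7 = 5 by deviating; the column player loses 12 − 10 = 2. Product = 5·2 = 10.
At (Q, Centre): the row player loses 15 − 10 = 5 by deviating; the column player loses 8 − 2 = 6. Product = 5·6 = 30.
30 > 10, so (Q, Centre) is risk-dominant. The row player's payoff there is 15.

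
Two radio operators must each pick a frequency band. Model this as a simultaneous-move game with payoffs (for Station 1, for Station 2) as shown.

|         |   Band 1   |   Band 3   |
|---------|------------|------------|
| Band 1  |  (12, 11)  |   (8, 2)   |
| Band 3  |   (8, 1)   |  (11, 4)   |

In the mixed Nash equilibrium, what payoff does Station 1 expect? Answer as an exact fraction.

Station 2 mixes with probability q on Band 1, chosen so Station 1 is indifferent: 12q + 8(1−q) = 8q + 11(1−q) gives q = 3/7.
Station 1's expected payoff (from either row, since indifferent) is 12·3/7 + 8·4/7 = 68/7.

68/7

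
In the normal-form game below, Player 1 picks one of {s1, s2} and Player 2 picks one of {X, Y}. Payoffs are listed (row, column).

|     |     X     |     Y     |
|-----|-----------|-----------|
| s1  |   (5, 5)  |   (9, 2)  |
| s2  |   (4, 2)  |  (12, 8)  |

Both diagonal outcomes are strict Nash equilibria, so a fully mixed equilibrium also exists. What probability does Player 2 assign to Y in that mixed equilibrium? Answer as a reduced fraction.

1/4

Player 2's mix q on X must make Player 1 indifferent between s1 and s2.
Player 1's payoff from s1: 5q + 9(1−q). From s2: 4q + 12(1−q).
Set equal: 1q = 3(1−q) → q = 3/4.
Probability on Y is 1 − 3/4 = 1/4.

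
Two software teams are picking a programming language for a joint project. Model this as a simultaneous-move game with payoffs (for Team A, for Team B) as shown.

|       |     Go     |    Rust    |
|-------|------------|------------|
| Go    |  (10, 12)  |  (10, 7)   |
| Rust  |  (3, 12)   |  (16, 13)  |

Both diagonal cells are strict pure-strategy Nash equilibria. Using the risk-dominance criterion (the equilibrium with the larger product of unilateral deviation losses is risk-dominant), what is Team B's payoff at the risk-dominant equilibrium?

At both Go: Team A loses 10 − 3 = 7 by deviating; Team B loses 12 − 7 = 5. Product = 7·5 = 35.
At both Rust: Team A loses 16 − 10 = 6 by deviating; Team B loses 13 − 12 = 1. Product = 6·1 = 6.
35 > 6, so both Go is risk-dominant. Team B's payoff there is 12.

12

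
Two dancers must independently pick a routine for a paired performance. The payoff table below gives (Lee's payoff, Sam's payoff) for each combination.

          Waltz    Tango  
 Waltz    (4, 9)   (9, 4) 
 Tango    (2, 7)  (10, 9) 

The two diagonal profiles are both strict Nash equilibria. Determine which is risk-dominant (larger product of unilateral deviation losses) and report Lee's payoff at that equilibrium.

4

At both Waltz: Lee loses 4 − 2 = 2 by deviating; Sam loses 9 − 4 = 5. Product = 2·5 = 10.
At both Tango: Lee loses 10 − 9 = 1 by deviating; Sam loses 9 − 7 = 2. Product = 1·2 = 2.
10 > 2, so both Waltz is risk-dominant. Lee's payoff there is 4.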